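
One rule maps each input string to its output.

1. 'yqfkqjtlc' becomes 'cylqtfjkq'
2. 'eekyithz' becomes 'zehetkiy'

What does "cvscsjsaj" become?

jcavssjcs

Looking at the pairs, the operation is to take characters alternately from the front and the back (1st, last, 2nd, 2nd-last, ...), then swap each adjacent pair of characters (1↔2, 3↔4, ...).
Working it through for "cvscsjsaj": intermediate "cjvasscjs", final "jcavssjcs".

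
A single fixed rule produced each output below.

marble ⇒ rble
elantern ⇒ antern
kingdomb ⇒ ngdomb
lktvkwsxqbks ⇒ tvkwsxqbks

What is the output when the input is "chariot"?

Rule — delete the first 2 characters.
So "chariot" becomes "ariot".

ariot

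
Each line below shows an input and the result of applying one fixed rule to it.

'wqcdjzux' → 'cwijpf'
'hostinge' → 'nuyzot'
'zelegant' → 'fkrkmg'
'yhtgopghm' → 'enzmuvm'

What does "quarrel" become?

wagxx

Rule — delete the last 2 characters, then shift every letter 6 places forward in the alphabet (wrapping around).
"quarrel" → "quarr" → "wagxx".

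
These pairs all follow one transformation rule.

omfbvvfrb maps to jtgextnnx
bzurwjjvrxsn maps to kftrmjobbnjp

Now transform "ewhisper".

wjwozakh

Each output is the input with this applied: move the last 2 characters to the front (rotate right by 2), then shift every letter 8 places backward in the alphabet (wrapping around).
"ewhisper" → "erewhisp" → "wjwozakh".
(Check on "bzurwjjvrxsn": → "snbzurwjjvrx" → "kftrmjobbnjp" ✓)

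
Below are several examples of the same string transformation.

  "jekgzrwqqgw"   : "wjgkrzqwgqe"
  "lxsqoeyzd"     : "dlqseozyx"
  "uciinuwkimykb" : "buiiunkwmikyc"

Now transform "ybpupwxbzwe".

What's happening: swap each adjacent pair of characters (1↔2, 3↔4, ...), then swap the first and last characters.
"ybpupwxbzwe" → "byupwpbxwze" → "eyupwpbxwzb".

eyupwpbxwzb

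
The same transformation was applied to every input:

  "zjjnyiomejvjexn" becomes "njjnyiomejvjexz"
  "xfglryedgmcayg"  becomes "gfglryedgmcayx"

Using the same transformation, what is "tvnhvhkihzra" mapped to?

avnhvhkihzrt

The transformation: swap the first and last characters.
On "tvnhvhkihzra" that produces "avnhvhkihzrt".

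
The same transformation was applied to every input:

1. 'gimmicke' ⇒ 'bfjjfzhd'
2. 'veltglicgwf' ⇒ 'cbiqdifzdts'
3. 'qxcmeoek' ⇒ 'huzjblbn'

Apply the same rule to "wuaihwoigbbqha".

In each case the input is transformed by: shift every letter 3 places backward in the alphabet (wrapping around), then swap the first and last characters.
Starting from "wuaihwoigbbqha": after the first operation, "trxfetlfdyynex"; after the second, "xrxfetlfdyynet".
(Check on "veltglicgwf": → "sbiqdifzdtc" → "cbiqdifzdts" ✓)

xrxfetlfdyynet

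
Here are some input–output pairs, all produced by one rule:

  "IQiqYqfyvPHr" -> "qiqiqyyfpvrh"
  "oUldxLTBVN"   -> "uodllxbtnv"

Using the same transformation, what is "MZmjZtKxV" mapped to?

zmjmtzxkv

Looking at the pairs, the operation is to swap each adjacent pair of characters (1↔2, 3↔4, ...), then convert every letter to lowercase.
Doing the same to "MZmjZtKxV": "zmjmtzxkv".
(Check on "IQiqYqfyvPHr": → "QIqiqYyfPvrH" → "qiqiqyyfpvrh" ✓)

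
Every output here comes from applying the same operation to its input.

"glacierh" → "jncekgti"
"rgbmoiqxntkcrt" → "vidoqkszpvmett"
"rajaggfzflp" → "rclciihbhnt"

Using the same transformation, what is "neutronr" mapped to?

tgwvtqpp

Each output is the input with this applied: swap the first and last characters, then shift every letter 2 places forward in the alphabet (wrapping around).
Applying that to "neutronr" gives "tgwvtqpp".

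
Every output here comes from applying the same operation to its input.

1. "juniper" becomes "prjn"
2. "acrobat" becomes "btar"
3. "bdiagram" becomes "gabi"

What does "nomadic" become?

Rule — keep every other character starting from the first (positions 1st, 3rd, 5th, ...), then move the first 2 characters to the end (rotate left by 2).
For "nomadic", step one produces "nmdc"; step two turns that into "dcnm".

dcnm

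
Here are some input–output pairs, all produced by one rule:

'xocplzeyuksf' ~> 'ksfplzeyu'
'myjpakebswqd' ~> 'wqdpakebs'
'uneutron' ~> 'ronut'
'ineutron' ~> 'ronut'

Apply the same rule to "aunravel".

In each case the input is transformed by: delete the first 3 characters, then move the last 3 characters to the front (rotate right by 3).
"aunravel" → "ravel" → "velra".

velra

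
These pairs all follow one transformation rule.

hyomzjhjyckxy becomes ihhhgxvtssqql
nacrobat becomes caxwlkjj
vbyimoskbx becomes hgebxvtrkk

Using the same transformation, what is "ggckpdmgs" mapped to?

byvtpppml

What's happening: sort the characters into reverse alphabetical order, then shift every letter 9 places forward in the alphabet (wrapping around).
"ggckpdmgs" → "spmkgggdc" → "byvtpppml".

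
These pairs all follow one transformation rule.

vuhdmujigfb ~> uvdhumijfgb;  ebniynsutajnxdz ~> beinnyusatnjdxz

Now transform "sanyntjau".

In each case the input is transformed by: swap each adjacent pair of characters (1↔2, 3↔4, ...).
On "sanyntjau" that produces "asyntnaju".

asyntnaju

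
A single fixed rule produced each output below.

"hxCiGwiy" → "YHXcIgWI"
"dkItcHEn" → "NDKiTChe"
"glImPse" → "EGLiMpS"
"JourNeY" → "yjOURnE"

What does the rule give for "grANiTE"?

eGRanIt

Rule — flip the case of every letter, then move the last character to the front.
On "grANiTE": the first step gives "GRanIte", and the second then gives "eGRanIt".
(Check on "dkItcHEn": → "DKiTCheN" → "NDKiTChe" ✓)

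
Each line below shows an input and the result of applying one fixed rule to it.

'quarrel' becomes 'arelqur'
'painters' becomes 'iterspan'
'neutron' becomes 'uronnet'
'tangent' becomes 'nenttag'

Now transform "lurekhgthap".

Each output is the input with this applied: move the first 3 characters to the end (rotate left by 3), then swap the first and last characters.
"lurekhgthap" → "ekhgthaplur" → "rkhgthaplue".
(Check on "quarrel": → "rrelqua" → "arelqur" ✓)

rkhgthaplue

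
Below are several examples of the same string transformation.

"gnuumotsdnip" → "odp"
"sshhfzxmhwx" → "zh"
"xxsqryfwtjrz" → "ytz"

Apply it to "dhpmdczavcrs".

The rule is to keep one character in every 3, starting at position 3 (positions 3rd, 6th, 9th, ...), then delete the first character.
Doing the same to "dhpmdczavcrs": "cvs".

cvs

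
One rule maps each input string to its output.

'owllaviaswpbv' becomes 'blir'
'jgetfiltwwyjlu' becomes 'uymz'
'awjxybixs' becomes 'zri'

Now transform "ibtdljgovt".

In each case the input is transformed by: shift every letter 10 places backward in the alphabet (wrapping around), then keep one character in every 3, starting at position 3 (positions 3rd, 6th, 9th, ...).
"ibtdljgovt" → "yrjtbzwelj" → "jzl".

jzl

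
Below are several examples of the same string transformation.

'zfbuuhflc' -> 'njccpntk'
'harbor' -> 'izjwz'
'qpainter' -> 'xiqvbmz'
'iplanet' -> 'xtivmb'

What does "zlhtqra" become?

The transformation: shift every letter 8 places forward in the alphabet (wrapping around), then delete the first character.
"zlhtqra" → "tpbyzi".
(Check on "zfbuuhflc": → "hnjccpntk" → "njccpntk" ✓)

tpbyzi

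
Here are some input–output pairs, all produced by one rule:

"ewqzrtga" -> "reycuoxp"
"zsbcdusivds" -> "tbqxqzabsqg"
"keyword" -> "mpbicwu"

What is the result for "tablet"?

The pattern: move the last 3 characters to the front (rotate right by 3), then shift every letter 2 places backward in the alphabet (wrapping around).
Applying both steps to "tablet": "lettab", then "jcrryz".
(Check on "keyword": → "ordkeyw" → "mpbicwu" ✓)

jcrryz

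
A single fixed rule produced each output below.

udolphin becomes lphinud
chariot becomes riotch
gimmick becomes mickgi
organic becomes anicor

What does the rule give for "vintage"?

tagevi

The rule is to move the first 3 characters to the end (rotate left by 3), then delete the last character.
On "vintage": the first step gives "tagevin", and the second then gives "tagevi".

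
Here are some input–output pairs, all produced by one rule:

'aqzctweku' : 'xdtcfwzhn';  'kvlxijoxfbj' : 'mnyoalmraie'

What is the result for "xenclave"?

What's happening: move the last character to the front, then shift every letter 3 places forward in the alphabet (wrapping around).
Working it through for "xenclave": intermediate "exenclav", final "hahqfody".

hahqfody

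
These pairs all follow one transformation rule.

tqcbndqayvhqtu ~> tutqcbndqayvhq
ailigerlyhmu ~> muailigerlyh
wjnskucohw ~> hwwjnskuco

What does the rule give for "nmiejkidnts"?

Each output is the input with this applied: move the last 2 characters to the front (rotate right by 2).
"nmiejkidnts" → "tsnmiejkidn".

tsnmiejkidn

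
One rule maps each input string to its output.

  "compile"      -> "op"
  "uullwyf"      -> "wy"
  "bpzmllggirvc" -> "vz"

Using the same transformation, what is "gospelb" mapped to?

ps

Rule — sort the characters into alphabetical order, then keep only the last 2 characters.
"gospelb" → "ps".
(Check on "uullwyf": → "flluuwy" → "wy" ✓)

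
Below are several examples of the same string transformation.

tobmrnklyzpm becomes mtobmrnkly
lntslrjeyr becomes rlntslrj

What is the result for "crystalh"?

hcryst

The transformation: move the last 3 characters to the front (rotate right by 3), then delete the first 2 characters.
For "crystalh", step one produces "alhcryst"; step two turns that into "hcryst".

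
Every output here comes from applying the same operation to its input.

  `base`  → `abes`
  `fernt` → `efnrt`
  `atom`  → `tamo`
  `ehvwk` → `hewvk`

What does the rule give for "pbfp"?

bppf

The pattern: swap each adjacent pair of characters (1↔2, 3↔4, ...).
On "pbfp" that produces "bppf".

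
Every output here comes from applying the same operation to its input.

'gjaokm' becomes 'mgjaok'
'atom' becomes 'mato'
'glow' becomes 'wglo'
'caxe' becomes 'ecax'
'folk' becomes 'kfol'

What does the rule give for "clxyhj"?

Each output is the input with this applied: move the last character to the front.
Doing the same to "clxyhj": "jclxyh".

jclxyh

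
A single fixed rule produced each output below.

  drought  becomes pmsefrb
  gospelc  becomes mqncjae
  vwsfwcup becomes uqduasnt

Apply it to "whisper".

fgqncpu

What's happening: shift every letter 2 places backward in the alphabet (wrapping around), then move the first character to the end.
Starting from "whisper": after the first operation, "ufgqncp"; after the second, "fgqncpu".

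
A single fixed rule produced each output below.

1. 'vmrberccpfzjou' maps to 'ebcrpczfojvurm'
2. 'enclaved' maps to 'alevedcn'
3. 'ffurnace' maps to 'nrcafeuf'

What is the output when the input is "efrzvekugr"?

vzkeguerrf

The transformation: move the first 3 characters to the end (rotate left by 3), then swap each adjacent pair of characters (1↔2, 3↔4, ...).
"efrzvekugr" → "zvekugrefr" → "vzkeguerrf".
(Check on "ffurnace": → "rnaceffu" → "nrcafeuf" ✓)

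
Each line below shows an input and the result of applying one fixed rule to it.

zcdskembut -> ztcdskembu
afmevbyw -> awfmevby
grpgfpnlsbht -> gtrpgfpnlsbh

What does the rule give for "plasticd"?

pdlastic

Looking at the pairs, the operation is to swap the first and last characters, then move the last character to the front.
So "plasticd" becomes "pdlastic".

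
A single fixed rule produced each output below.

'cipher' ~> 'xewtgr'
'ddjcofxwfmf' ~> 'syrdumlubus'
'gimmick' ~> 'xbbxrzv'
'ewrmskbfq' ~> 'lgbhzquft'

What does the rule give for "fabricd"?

Each output is the input with this applied: shift every letter 11 places backward in the alphabet (wrapping around), then move the first character to the end.
On "fabricd": the first step gives "upqgxrs", and the second then gives "pqgxrsu".

pqgxrsu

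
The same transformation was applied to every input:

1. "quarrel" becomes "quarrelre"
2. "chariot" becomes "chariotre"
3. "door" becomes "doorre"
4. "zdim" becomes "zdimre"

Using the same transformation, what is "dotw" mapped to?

The transformation: append "re".
Applying that to "dotw" gives "dotwre".

dotwre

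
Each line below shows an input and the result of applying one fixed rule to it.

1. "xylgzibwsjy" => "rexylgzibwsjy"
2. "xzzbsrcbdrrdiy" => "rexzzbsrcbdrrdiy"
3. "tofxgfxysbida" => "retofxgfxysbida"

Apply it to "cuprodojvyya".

The rule is to prepend "re".
On "cuprodojvyya" that produces "recuprodojvyya".

recuprodojvyya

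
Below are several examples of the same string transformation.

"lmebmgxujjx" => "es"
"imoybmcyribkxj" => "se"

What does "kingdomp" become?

hk

The rule is to shift every letter 5 places backward in the alphabet (wrapping around), then keep only the last 2 characters.
On "kingdomp": the first step gives "fdibyjhk", and the second then gives "hk".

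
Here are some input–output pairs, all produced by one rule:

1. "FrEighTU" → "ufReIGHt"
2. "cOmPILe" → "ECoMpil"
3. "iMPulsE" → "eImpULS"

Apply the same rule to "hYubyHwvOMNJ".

The rule is to flip the case of every letter, then move the last character to the front.
"hYubyHwvOMNJ" → "HyUBYhWVomnj" → "jHyUBYhWVomn".
(Check on "FrEighTU": → "fReIGHtu" → "ufReIGHt" ✓)

jHyUBYhWVomn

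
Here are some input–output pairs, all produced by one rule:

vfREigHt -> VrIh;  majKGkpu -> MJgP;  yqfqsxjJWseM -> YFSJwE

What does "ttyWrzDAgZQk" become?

Rule — flip the case of every letter, then keep every other character starting from the first (positions 1st, 3rd, 5th, ...).
For "ttyWrzDAgZQk" the result is "TYRdGq".

TYRdGq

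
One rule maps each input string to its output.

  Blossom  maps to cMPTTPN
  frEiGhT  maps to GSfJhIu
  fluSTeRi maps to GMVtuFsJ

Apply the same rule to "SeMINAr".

The transformation: shift every letter 1 place forward in the alphabet (wrapping around), then flip the case of every letter.
Applying both steps to "SeMINAr": "TfNJOBs", then "tFnjobS".

tFnjobS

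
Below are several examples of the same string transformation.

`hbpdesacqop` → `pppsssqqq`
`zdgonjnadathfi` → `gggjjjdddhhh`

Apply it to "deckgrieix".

In each case the input is transformed by: keep one character in every 3, starting at position 3 (positions 3rd, 6th, 9th, ...), then repeat every character 3 times.
"deckgrieix" → "cri" → "cccrrriii".

cccrrriii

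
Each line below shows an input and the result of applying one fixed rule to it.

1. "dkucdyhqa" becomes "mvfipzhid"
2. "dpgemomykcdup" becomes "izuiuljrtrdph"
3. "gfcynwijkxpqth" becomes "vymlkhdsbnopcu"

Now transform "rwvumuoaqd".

fviwbazrzt

The pattern: shift every letter 5 places forward in the alphabet (wrapping around), then move the last 3 characters to the front (rotate right by 3).
Applying both steps to "rwvumuoaqd": "wbazrztfvi", then "fviwbazrzt".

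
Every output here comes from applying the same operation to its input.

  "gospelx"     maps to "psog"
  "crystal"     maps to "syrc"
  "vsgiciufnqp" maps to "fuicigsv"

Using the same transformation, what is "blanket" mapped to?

nalb

Rule — delete the last 3 characters, then reverse the string.
On "blanket": the first step gives "blan", and the second then gives "nalb".
(Check on "crystal": → "crys" → "syrc" ✓)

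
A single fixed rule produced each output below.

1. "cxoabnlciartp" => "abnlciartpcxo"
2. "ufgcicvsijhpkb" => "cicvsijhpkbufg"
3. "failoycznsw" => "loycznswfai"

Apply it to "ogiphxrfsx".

What's happening: move the first 3 characters to the end (rotate left by 3).
So "ogiphxrfsx" becomes "phxrfsxogi".

phxrfsxogi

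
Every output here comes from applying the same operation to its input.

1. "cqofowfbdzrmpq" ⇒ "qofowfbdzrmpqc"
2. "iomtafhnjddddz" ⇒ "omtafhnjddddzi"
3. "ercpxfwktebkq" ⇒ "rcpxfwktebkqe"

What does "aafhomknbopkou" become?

afhomknbopkoua

Rule — move the first character to the end.
"aafhomknbopkou" → "afhomknbopkoua".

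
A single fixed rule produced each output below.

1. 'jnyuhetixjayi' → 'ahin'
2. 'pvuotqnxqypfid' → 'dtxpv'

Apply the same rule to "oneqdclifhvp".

In each case the input is transformed by: keep one character in every 3, starting at position 2 (positions 2nd, 5th, 8th, ...), then swap the first and last characters.
On "oneqdclifhvp": the first step gives "ndiv", and the second then gives "vdin".

vdin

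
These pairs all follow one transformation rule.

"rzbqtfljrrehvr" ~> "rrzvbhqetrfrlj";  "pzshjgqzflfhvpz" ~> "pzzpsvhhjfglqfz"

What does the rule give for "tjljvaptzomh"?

thjmlojzvtap

Rule — take characters alternately from the front and the back (1st, last, 2nd, 2nd-last, ...).
So "tjljvaptzomh" becomes "thjmlojzvtap".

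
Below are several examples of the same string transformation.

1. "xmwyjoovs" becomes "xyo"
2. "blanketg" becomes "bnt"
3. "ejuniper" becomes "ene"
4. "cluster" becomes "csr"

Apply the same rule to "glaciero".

The rule is to keep one character in every 3, starting at position 1 (positions 1st, 4th, 7th, ...).
On "glaciero" that produces "gcr".

gcr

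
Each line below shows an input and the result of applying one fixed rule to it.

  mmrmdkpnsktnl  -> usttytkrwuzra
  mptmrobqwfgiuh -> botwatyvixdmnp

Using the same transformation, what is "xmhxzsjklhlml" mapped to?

The transformation: shift every letter 7 places forward in the alphabet (wrapping around), then move the last 2 characters to the front (rotate right by 2).
"xmhxzsjklhlml" → "etoegzqrsosts" → "tsetoegzqrsos".

tsetoegzqrsos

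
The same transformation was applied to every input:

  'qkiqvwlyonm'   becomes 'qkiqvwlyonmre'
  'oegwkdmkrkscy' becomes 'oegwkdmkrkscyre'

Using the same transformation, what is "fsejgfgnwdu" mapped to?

fsejgfgnwdure

Each output is the input with this applied: append "re".
Applying that to "fsejgfgnwdu" gives "fsejgfgnwdure".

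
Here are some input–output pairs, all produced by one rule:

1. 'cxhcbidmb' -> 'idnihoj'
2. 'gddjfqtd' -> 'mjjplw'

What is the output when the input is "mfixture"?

slodza

Each output is the input with this applied: delete the last 2 characters, then shift every letter 6 places forward in the alphabet (wrapping around).
Applying both steps to "mfixture": "mfixtu", then "slodza".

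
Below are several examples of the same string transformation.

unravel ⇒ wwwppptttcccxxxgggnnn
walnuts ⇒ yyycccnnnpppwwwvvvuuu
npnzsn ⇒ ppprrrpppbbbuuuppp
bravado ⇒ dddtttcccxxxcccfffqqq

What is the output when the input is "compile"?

Looking at the pairs, the operation is to shift every letter 2 places forward in the alphabet (wrapping around), then repeat every character 3 times.
Starting from "compile": after the first operation, "eqorkng"; after the second, "eeeqqqooorrrkkknnnggg".

eeeqqqooorrrkkknnnggg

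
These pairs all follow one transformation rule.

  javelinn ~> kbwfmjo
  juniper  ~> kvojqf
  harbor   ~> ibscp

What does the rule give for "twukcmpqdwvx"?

Each output is the input with this applied: delete the last character, then shift every letter 1 place forward in the alphabet (wrapping around).
For "twukcmpqdwvx", step one produces "twukcmpqdwv"; step two turns that into "uxvldnqrexw".

uxvldnqrexw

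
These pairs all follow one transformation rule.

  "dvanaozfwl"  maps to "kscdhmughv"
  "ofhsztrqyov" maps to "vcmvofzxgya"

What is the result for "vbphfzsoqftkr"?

Each output is the input with this applied: take characters alternately from the front and the back (1st, last, 2nd, 2nd-last, ...), then shift every letter 7 places forward in the alphabet (wrapping around).
Working it through for "vbphfzsoqftkr": intermediate "vrbkpthffqzos", final "cyirwaommxgvz".

cyirwaommxgvz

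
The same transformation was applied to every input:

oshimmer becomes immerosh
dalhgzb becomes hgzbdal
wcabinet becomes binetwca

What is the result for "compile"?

pilecom

The rule is to move the first 3 characters to the end (rotate left by 3).
So "compile" becomes "pilecom".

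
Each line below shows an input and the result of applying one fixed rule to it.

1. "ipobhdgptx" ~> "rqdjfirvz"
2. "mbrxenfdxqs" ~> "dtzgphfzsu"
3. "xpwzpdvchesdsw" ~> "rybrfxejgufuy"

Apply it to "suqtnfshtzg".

wsvphujvbi

Each output is the input with this applied: shift every letter 2 places forward in the alphabet (wrapping around), then delete the first character.
Applying that to "suqtnfshtzg" gives "wsvphujvbi".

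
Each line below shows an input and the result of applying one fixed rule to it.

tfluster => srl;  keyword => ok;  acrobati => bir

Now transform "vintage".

Rule — move the first 3 characters to the end (rotate left by 3), then keep one character in every 3, starting at position 2 (positions 2nd, 5th, 8th, ...).
"vintage" → "tagevin" → "av".
(Check on "acrobati": → "obatiacr" → "bir" ✓)

av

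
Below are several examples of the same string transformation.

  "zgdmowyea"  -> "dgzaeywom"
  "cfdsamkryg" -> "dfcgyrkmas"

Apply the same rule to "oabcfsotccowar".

Looking at the pairs, the operation is to reverse the string, then move the last 3 characters to the front (rotate right by 3).
Working it through for "oabcfsotccowar": intermediate "rawocctosfcbao", final "baorawocctosfc".
(Check on "zgdmowyea": → "aeywomdgz" → "dgzaeywom" ✓)

baorawocctosfc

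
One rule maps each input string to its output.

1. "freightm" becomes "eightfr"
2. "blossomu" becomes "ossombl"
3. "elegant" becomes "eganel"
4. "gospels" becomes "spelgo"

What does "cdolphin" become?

Rule — delete the last character, then move the first 2 characters to the end (rotate left by 2).
"cdolphin" → "cdolphi" → "olphicd".

olphicd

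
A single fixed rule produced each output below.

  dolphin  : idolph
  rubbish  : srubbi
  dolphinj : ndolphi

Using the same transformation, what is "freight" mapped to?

hfreig

Each output is the input with this applied: delete the last character, then move the last character to the front.
Applying that to "freight" gives "hfreig".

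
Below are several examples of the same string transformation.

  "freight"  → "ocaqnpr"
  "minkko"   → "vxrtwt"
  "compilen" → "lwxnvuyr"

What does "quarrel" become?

The rule is to shift every letter 9 places forward in the alphabet (wrapping around), then take characters alternately from the front and the back (1st, last, 2nd, 2nd-last, ...).
Working it through for "quarrel": intermediate "zdjaanu", final "zudnjaa".

zudnjaa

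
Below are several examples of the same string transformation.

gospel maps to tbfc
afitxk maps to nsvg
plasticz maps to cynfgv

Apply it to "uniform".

havsb

What's happening: delete the last 2 characters, then shift every letter 13 places forward in the alphabet (wrapping around) — i.e. ROT13.
Applying both steps to "uniform": "unifo", then "havsb".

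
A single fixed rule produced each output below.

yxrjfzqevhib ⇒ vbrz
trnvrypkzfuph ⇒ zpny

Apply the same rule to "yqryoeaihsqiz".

The transformation: keep one character in every 3, starting at position 3 (positions 3rd, 6th, 9th, ...), then move the first 2 characters to the end (rotate left by 2).
"yqryoeaihsqiz" → "rehi" → "hire".

hire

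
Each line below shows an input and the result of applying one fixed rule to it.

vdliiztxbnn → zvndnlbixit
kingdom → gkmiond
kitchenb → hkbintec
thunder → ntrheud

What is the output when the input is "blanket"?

nbtleak

What's happening: take characters alternately from the front and the back (1st, last, 2nd, 2nd-last, ...), then move the last character to the front.
"blanket" → "nbtleak".
(Check on "kitchenb": → "kbintech" → "hkbintec" ✓)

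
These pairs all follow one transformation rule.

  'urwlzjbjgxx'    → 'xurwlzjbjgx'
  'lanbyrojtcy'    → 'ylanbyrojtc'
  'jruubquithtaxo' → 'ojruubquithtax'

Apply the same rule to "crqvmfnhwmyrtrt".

tcrqvmfnhwmyrtr

The rule is to move the last character to the front.
So "crqvmfnhwmyrtrt" becomes "tcrqvmfnhwmyrtr".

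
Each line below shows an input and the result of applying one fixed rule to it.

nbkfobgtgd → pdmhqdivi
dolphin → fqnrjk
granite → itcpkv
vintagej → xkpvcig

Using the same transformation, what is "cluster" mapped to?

enwuvg

In each case the input is transformed by: delete the last character, then shift every letter 2 places forward in the alphabet (wrapping around).
For "cluster", step one produces "cluste"; step two turns that into "enwuvg".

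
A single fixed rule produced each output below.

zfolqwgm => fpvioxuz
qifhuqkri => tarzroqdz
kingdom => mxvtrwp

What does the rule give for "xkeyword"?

xamgtnhf

Looking at the pairs, the operation is to shift every letter 9 places forward in the alphabet (wrapping around), then move the last 3 characters to the front (rotate right by 3).
Working it through for "xkeyword": intermediate "gtnhfxam", final "xamgtnhf".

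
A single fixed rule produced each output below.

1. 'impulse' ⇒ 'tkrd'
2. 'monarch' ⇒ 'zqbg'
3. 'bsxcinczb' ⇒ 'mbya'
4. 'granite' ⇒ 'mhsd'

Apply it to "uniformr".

nqlq

The pattern: shift every letter 1 place backward in the alphabet (wrapping around), then keep only the last 4 characters.
Applying that to "uniformr" gives "nqlq".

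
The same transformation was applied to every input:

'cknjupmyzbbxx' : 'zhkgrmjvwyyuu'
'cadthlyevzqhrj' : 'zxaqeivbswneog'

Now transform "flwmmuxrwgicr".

In each case the input is transformed by: shift every letter 3 places backward in the alphabet (wrapping around).
Doing the same to "flwmmuxrwgicr": "citjjruotdfzo".

citjjruotdfzo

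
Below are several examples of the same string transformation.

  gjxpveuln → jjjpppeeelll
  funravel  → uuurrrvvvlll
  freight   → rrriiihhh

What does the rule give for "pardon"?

Rule — keep every other character starting from the second (positions 2nd, 4th, 6th, ...), then repeat every character 3 times.
"pardon" → "adn" → "aaadddnnn".

aaadddnnn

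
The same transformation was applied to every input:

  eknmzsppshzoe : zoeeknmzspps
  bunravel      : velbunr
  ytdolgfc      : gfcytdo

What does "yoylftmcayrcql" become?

cqlyoylftmcay

Rule — move the last 3 characters to the front (rotate right by 3), then delete the last character.
"yoylftmcayrcql" → "cqlyoylftmcayr" → "cqlyoylftmcay".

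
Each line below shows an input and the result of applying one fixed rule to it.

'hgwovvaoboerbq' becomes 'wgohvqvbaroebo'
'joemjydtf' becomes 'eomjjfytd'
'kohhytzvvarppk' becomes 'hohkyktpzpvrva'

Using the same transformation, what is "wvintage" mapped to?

ivnwteag

Looking at the pairs, the operation is to move the first 2 characters to the end (rotate left by 2), then take characters alternately from the front and the back (1st, last, 2nd, 2nd-last, ...).
Applying both steps to "wvintage": "intagewv", then "ivnwteag".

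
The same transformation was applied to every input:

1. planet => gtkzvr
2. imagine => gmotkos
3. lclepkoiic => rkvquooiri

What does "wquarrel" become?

Looking at the pairs, the operation is to shift every letter 6 places forward in the alphabet (wrapping around), then move the first 2 characters to the end (rotate left by 2).
On "wquarrel": the first step gives "cwagxxkr", and the second then gives "agxxkrcw".
(Check on "imagine": → "osgmotk" → "gmotkos" ✓)

agxxkrcw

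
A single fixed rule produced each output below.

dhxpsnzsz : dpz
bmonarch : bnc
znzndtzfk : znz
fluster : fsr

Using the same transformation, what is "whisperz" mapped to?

wsr

The transformation: keep one character in every 3, starting at position 1 (positions 1st, 4th, 7th, ...).
On "whisperz" that produces "wsr".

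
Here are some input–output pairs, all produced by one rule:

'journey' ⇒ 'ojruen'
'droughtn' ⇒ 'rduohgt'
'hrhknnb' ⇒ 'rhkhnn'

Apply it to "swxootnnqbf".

The rule is to delete the last character, then swap each adjacent pair of characters (1↔2, 3↔4, ...).
On "swxootnnqbf": the first step gives "swxootnnqb", and the second then gives "wsoxtonnbq".

wsoxtonnbq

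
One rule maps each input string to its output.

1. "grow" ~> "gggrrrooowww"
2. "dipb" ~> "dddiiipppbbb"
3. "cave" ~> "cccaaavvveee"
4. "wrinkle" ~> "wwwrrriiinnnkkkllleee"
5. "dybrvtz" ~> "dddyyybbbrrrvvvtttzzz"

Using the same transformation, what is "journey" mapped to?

jjjooouuurrrnnneeeyyy

Rule — repeat every character 3 times.
For "journey" the result is "jjjooouuurrrnnneeeyyy".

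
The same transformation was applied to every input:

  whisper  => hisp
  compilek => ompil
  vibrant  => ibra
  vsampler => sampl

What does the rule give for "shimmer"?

himm

Rule — move the last 2 characters to the front (rotate right by 2), then delete the first 3 characters.
Applying both steps to "shimmer": "ershimm", then "himm".
(Check on "vsampler": → "ervsampl" → "sampl" ✓)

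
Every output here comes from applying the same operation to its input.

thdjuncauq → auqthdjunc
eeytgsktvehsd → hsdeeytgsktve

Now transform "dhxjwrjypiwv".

iwvdhxjwrjyp

In each case the input is transformed by: move the last 3 characters to the front (rotate right by 3).
So "dhxjwrjypiwv" becomes "iwvdhxjwrjyp".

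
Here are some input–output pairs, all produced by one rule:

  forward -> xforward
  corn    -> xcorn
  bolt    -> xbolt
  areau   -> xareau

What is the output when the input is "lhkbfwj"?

xlhkbfwj

The rule is to prepend "x".
"lhkbfwj" → "xlhkbfwj".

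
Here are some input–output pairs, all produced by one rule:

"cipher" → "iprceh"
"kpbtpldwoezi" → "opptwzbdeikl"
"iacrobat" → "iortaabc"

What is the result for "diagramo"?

The pattern: sort the characters into alphabetical order, then swap the front and back halves of the string.
For "diagramo" the result is "imoraadg".

imoraadg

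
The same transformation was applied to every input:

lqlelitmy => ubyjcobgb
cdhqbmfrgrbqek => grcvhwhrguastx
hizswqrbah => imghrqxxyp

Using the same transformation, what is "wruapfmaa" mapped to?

qfvcqqmhk

The pattern: shift every letter 10 places backward in the alphabet (wrapping around), then move the first 3 characters to the end (rotate left by 3).
"wruapfmaa" → "mhkqfvcqq" → "qfvcqqmhk".
(Check on "hizswqrbah": → "xypimghrqx" → "imghrqxxyp" ✓)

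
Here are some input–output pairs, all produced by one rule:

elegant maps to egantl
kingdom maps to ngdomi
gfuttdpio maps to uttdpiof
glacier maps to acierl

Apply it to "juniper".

niperu

The transformation: delete the first character, then move the first character to the end.
On "juniper" that produces "niperu".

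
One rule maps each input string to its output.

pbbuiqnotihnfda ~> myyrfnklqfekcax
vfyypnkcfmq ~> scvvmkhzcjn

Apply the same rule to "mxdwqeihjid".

What's happening: shift every letter 3 places backward in the alphabet (wrapping around).
For "mxdwqeihjid" the result is "juatnbfegfa".

juatnbfegfa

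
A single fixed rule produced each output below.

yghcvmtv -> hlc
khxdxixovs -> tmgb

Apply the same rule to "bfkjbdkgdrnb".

ksta

Looking at the pairs, the operation is to keep one character in every 3, starting at position 1 (positions 1st, 4th, 7th, ...), then shift every letter 9 places forward in the alphabet (wrapping around).
Applying both steps to "bfkjbdkgdrnb": "bjkr", then "ksta".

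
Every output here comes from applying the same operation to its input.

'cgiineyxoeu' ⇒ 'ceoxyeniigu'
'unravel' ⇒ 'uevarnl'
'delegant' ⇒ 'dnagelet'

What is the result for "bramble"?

blbmare

What's happening: swap the first and last characters, then reverse the string.
For "bramble" the result is "blbmare".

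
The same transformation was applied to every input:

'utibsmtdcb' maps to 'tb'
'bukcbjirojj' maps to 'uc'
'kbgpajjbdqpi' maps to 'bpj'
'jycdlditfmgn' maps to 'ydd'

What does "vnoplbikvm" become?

Rule — keep every other character starting from the second (positions 2nd, 4th, 6th, ...), then delete the last 3 characters.
On "vnoplbikvm": the first step gives "npbkm", and the second then gives "np".

np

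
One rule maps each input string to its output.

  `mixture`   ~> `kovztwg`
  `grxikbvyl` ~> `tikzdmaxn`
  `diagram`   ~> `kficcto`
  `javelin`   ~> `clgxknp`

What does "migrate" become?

What's happening: shift every letter 2 places forward in the alphabet (wrapping around), then swap each adjacent pair of characters (1↔2, 3↔4, ...).
Working it through for "migrate": intermediate "okitcvg", final "kotivcg".

kotivcg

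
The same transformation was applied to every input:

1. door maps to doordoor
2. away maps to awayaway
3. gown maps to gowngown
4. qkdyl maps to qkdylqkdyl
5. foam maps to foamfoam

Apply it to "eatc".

Each output is the input with this applied: write the whole string twice.
Applying that to "eatc" gives "eatceatc".

eatceatc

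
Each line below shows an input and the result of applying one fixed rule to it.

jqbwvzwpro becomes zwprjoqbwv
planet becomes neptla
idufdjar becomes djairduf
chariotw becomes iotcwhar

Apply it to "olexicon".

Rule — swap the first and last characters, then swap the front and back halves of the string.
"olexicon" → "nlexicoo" → "icoonlex".

icoonlex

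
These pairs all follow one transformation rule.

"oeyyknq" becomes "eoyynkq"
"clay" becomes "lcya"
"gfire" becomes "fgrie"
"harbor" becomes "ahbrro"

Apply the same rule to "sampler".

aspmelr

The rule is to swap each adjacent pair of characters (1↔2, 3↔4, ...).
Doing the same to "sampler": "aspmelr".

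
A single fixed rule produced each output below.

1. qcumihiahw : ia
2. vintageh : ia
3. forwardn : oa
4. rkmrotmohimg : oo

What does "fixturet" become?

Each output is the input with this applied: keep one character in every 3, starting at position 2 (positions 2nd, 5th, 8th, ...), then keep only the vowels.
"fixturet" → "iut" → "iu".
(Check on "rkmrotmohimg": → "koom" → "oo" ✓)

iu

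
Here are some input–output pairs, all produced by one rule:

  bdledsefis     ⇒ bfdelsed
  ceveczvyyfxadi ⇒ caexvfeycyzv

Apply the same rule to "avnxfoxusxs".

asvunxxof

In each case the input is transformed by: delete the last 2 characters, then take characters alternately from the front and the back (1st, last, 2nd, 2nd-last, ...).
Starting from "avnxfoxusxs": after the first operation, "avnxfoxus"; after the second, "asvunxxof".
(Check on "bdledsefis": → "bdledsef" → "bfdelsed" ✓)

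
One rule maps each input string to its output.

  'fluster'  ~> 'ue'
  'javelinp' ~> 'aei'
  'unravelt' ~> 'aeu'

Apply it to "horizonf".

oio

Rule — move the first character to the end, then keep only the vowels.
"horizonf" → "orizonfh" → "oio".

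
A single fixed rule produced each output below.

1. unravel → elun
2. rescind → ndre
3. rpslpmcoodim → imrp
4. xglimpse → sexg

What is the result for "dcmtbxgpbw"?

The transformation: move the first 2 characters to the end (rotate left by 2), then keep only the last 4 characters.
On "dcmtbxgpbw": the first step gives "mtbxgpbwdc", and the second then gives "bwdc".

bwdc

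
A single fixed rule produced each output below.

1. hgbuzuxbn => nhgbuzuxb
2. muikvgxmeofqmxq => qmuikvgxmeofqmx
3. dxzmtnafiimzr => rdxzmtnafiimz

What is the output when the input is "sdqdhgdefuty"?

The transformation: move the last character to the front.
So "sdqdhgdefuty" becomes "ysdqdhgdefut".

ysdqdhgdefut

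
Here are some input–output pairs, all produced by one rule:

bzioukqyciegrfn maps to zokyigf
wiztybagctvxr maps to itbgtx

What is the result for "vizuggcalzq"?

Each output is the input with this applied: keep every other character starting from the second (positions 2nd, 4th, 6th, ...).
"vizuggcalzq" → "iugaz".

iugaz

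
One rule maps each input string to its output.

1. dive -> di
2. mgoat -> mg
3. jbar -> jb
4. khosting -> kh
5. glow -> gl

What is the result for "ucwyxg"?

uc

Each output is the input with this applied: keep only the first 2 characters.
For "ucwyxg" the result is "uc".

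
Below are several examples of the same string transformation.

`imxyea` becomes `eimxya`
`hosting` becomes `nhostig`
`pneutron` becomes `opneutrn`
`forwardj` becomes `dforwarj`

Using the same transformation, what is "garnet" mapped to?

egarnt

The pattern: move the last character to the front, then swap the first and last characters.
On "garnet": the first step gives "tgarne", and the second then gives "egarnt".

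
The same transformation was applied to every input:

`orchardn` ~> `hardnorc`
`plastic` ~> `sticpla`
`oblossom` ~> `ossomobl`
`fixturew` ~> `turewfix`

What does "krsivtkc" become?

ivtkckrs

Looking at the pairs, the operation is to move the first 3 characters to the end (rotate left by 3).
"krsivtkc" → "ivtkckrs".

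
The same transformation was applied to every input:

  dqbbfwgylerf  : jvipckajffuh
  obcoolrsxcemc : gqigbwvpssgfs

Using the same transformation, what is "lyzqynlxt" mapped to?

xbprcudcp

The rule is to shift every letter 4 places forward in the alphabet (wrapping around), then reverse the string.
Applying both steps to "lyzqynlxt": "pcducrpbx", then "xbprcudcp".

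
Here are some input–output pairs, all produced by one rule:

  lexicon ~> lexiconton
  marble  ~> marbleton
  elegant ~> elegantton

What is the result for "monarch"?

monarchton

Each output is the input with this applied: append "ton".
Applying that to "monarch" gives "monarchton".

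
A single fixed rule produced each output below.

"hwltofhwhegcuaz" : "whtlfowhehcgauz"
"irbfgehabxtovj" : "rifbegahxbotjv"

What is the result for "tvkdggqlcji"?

vtdkgglqjci

The rule is to swap each adjacent pair of characters (1↔2, 3↔4, ...).
So "tvkdggqlcji" becomes "vtdkgglqjci".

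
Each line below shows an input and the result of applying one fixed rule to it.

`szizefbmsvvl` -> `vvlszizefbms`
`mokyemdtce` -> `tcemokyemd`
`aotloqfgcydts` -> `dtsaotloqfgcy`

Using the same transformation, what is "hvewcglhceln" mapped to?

Rule — move the last 3 characters to the front (rotate right by 3).
Doing the same to "hvewcglhceln": "elnhvewcglhc".

elnhvewcglhc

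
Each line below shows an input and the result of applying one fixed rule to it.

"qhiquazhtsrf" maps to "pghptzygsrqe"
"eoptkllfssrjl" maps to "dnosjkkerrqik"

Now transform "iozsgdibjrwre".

Rule — shift every letter 1 place backward in the alphabet (wrapping around).
"iozsgdibjrwre" → "hnyrfchaiqvqd".

hnyrfchaiqvqd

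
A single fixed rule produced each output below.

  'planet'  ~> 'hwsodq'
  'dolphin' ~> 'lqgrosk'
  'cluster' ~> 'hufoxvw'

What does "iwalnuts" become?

Each output is the input with this applied: shift every letter 3 places forward in the alphabet (wrapping around), then move the last 2 characters to the front (rotate right by 2).
So "iwalnuts" becomes "wvlzdoqx".

wvlzdoqx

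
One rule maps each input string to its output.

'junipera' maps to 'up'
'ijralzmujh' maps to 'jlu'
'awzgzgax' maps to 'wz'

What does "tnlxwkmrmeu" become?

In each case the input is transformed by: delete the last character, then keep one character in every 3, starting at position 2 (positions 2nd, 5th, 8th, ...).
On "tnlxwkmrmeu" that produces "nwr".

nwr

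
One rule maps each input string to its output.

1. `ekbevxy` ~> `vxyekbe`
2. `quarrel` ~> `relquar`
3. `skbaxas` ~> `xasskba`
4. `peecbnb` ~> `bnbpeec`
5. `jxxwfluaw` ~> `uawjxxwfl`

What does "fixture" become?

urefixt

In each case the input is transformed by: move the last 3 characters to the front (rotate right by 3).
For "fixture" the result is "urefixt".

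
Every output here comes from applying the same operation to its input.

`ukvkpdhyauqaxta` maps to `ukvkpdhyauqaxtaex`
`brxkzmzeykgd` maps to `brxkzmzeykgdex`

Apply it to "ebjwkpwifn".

ebjwkpwifnex

In each case the input is transformed by: append "ex".
"ebjwkpwifn" → "ebjwkpwifnex".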